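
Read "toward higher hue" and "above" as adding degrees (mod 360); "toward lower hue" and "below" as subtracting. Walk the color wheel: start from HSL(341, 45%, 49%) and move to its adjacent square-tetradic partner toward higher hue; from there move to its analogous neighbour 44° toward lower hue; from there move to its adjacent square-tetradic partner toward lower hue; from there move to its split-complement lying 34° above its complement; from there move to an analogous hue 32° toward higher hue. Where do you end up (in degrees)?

183°

square ↑ +90°: 341 + 90 = 431 → 431 − 360 = 71°
analog 44° ↓ −44°: 71 − 44 = 27°
square ↓ −90°: 27 − 90 = -63 → -63 + 360 = 297°
split-comp 34° ↑ +214°: 297 + 214 = 511 → 511 − 360 = 151°
analog 32° ↑ +32°: 151 + 32 = 183°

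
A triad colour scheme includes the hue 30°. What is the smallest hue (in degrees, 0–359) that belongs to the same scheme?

A triad places three hues 120° apart.
The full set through 30° is {30°, 150°, 270°}.

30°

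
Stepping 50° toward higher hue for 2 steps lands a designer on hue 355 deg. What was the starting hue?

2 steps of 50° (toward higher hue) give a net shift of +100°.
Start = end − shift: 355 − 100 = 255°

255°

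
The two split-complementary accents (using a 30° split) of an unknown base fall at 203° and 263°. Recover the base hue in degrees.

The accents sit 30° either side of the complement, so the complement is their short-arc midpoint on the wheel.
Short-arc midpoint of 203° and 263°: 233°.
Base is 180° from the complement: 233 − 180 = 53°

53°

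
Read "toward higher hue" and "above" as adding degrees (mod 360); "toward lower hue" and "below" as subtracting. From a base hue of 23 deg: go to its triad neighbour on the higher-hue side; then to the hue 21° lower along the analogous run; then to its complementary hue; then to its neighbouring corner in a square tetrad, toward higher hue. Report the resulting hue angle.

+120° (triadic ↑): 23 + 120 = 143°
−21° (analog 21° ↓): 143 − 21 = 122°
+180° (complement): 122 + 180 = 302°
+90° (square ↑): 302 + 90 = 392 → 392 − 360 = 32°

32°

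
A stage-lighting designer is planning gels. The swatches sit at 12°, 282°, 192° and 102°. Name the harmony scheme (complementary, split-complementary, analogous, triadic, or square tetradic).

Sort the hues: 12°, 102°, 192°, 282°.
Successive gaps around the wheel: 90°, 90°, 90°, 90°.
Four hues every 90° form a square tetradic scheme.

square tetradic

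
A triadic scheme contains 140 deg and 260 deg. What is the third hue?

20°

A triad spaces three hues 120° apart.
The full set is {20°, 140°, 260°}.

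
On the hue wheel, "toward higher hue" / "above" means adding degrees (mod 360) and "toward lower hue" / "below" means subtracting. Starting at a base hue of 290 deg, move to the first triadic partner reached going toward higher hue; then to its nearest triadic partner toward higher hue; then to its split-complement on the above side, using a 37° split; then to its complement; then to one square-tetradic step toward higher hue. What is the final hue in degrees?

297°

+120° (triadic ↑): 290 + 120 = 410 → 410 − 360 = 50°
+120° (triadic ↑): 50 + 120 = 170°
+217° (split-comp 37° ↑): 170 + 217 = 387 → 387 − 360 = 27°
+180° (complement): 27 + 180 = 207°
+90° (square ↑): 207 + 90 = 297°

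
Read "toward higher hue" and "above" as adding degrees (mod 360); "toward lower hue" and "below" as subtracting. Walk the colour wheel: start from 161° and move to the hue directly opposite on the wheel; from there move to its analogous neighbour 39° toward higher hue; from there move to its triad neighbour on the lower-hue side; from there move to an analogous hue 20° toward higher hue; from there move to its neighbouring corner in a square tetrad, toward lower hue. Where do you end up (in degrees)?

190°

161 + 180 = 341°   (complement)
341 + 39 = 380 → 380 − 360 = 20°   (analog 39° ↑)
20 − 120 = -100 → -100 + 360 = 260°   (triadic ↓)
260 + 20 = 280°   (analog 20° ↑)
280 − 90 = 190°   (square ↓)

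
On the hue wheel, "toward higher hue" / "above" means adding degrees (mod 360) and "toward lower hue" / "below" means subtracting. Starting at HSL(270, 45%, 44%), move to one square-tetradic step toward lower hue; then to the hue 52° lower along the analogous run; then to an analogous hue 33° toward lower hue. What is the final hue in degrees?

95°

−90° (square ↓): 270 − 90 = 180°
−52° (analog 52° ↓): 180 − 52 = 128°
−33° (analog 33° ↓): 128 − 33 = 95°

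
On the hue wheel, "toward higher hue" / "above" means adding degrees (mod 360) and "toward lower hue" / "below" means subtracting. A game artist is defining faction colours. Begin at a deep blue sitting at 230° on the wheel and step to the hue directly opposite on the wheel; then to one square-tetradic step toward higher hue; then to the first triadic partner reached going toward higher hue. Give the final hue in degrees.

complement +180°: 230 + 180 = 410 → 410 − 360 = 50°
square ↑ +90°: 50 + 90 = 140°
triadic ↑ +120°: 140 + 120 = 260°

260°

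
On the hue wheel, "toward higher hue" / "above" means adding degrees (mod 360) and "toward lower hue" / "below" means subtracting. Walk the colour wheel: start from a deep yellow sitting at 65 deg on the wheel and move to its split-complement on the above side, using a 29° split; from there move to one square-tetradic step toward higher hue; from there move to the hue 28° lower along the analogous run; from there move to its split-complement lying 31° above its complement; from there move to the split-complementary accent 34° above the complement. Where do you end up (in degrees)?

41°

split-comp 29° ↑ +209°: 65 + 209 = 274°
square ↑ +90°: 274 + 90 = 364 → 364 − 360 = 4°
analog 28° ↓ −28°: 4 − 28 = -24 → -24 + 360 = 336°
split-comp 31° ↑ +211°: 336 + 211 = 547 → 547 − 360 = 187°
split-comp 34° ↑ +214°: 187 + 214 = 401 → 401 − 360 = 41°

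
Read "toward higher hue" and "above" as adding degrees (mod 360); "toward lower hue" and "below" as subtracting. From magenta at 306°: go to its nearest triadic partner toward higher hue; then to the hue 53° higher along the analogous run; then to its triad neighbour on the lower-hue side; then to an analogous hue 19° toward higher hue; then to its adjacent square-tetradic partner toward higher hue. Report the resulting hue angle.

triadic ↑ +120°: 306 + 120 = 426 → 426 − 360 = 66°
analog 53° ↑ +53°: 66 + 53 = 119°
triadic ↓ −120°: 119 − 120 = -1 → -1 + 360 = 359°
analog 19° ↑ +19°: 359 + 19 = 378 → 378 − 360 = 18°
square ↑ +90°: 18 + 90 = 108°

108°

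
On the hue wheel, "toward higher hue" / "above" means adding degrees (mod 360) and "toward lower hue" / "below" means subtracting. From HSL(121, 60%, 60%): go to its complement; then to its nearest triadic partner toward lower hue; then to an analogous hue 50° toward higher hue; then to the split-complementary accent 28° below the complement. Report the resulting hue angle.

23°

complement +180°: 121 + 180 = 301°
triadic ↓ −120°: 301 − 120 = 181°
analog 50° ↑ +50°: 181 + 50 = 231°
split-comp 28° ↓ +152°: 231 + 152 = 383 → 383 − 360 = 23°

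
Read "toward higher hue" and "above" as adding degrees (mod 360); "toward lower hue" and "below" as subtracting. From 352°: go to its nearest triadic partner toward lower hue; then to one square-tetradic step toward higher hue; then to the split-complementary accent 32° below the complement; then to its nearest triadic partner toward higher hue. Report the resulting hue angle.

230°

352 − 120 = 232°   (triadic ↓)
232 + 90 = 322°   (square ↑)
322 + 148 = 470 → 470 − 360 = 110°   (split-comp 32° ↓)
110 + 120 = 230°   (triadic ↑)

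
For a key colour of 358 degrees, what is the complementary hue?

The complement sits 180° across the wheel.
358 + 180 = 538 → 538 − 360 = 178°

178°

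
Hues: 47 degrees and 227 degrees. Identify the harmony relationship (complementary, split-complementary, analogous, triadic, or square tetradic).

complementary

Sort the hues: 47°, 227°.
Successive gaps around the wheel: 180°, 180°.
Two hues 180° apart are complementary.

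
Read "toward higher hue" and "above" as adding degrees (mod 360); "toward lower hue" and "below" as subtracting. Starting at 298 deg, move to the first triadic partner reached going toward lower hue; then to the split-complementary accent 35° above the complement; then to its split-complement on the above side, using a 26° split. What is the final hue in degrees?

239°

triadic ↓ −120°: 298 − 120 = 178°
split-comp 35° ↑ +215°: 178 + 215 = 393 → 393 − 360 = 33°
split-comp 26° ↑ +206°: 33 + 206 = 239°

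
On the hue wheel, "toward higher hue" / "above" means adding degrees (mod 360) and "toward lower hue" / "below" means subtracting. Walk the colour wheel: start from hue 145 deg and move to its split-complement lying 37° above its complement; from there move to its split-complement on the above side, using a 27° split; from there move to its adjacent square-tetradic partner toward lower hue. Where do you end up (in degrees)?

split-comp 37° ↑ +217°: 145 + 217 = 362 → 362 − 360 = 2°
split-comp 27° ↑ +207°: 2 + 207 = 209°
square ↓ −90°: 209 − 90 = 119°

119°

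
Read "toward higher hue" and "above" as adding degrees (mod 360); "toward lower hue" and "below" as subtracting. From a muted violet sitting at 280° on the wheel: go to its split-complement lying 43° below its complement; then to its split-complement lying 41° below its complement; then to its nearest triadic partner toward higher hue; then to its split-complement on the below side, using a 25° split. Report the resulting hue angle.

split-comp 43° ↓ +137°: 280 + 137 = 417 → 417 − 360 = 57°
split-comp 41° ↓ +139°: 57 + 139 = 196°
triadic ↑ +120°: 196 + 120 = 316°
split-comp 25° ↓ +155°: 316 + 155 = 471 → 471 − 360 = 111°

111°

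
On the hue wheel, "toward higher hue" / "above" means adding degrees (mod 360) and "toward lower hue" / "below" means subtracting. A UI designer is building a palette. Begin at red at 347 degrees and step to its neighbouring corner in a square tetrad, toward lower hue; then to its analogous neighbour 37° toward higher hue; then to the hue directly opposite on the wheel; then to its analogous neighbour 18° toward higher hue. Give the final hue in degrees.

−90° (square ↓): 347 − 90 = 257°
+37° (analog 37° ↑): 257 + 37 = 294°
+180° (complement): 294 + 180 = 474 → 474 − 360 = 114°
+18° (analog 18° ↑): 114 + 18 = 132°

132°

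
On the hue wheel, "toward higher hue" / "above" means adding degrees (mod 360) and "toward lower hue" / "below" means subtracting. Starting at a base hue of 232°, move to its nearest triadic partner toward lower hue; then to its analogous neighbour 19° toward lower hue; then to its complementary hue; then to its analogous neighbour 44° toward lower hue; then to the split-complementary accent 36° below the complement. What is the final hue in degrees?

13°

triadic ↓ −120°: 232 − 120 = 112°
analog 19° ↓ −19°: 112 − 19 = 93°
complement +180°: 93 + 180 = 273°
analog 44° ↓ −44°: 273 − 44 = 229°
split-comp 36° ↓ +144°: 229 + 144 = 373 → 373 − 360 = 13°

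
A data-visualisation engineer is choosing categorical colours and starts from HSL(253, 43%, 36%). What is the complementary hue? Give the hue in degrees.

253 + 180 = 433 → 433 − 360 = 73°

73°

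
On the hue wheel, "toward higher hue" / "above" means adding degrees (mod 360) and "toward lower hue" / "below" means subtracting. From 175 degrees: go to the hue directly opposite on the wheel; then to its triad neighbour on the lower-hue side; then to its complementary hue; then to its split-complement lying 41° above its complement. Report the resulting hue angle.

175 + 180 = 355°   (complement)
355 − 120 = 235°   (triadic ↓)
235 + 180 = 415 → 415 − 360 = 55°   (complement)
55 + 221 = 276°   (split-comp 41° ↑)

276°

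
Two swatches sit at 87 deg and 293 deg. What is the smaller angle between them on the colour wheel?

154°

|87 − 293| = 206.
The shorter arc is 360 − 206 = 154°.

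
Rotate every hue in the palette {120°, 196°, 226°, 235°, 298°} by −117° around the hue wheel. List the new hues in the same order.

3°, 79°, 109°, 118°, 181°

120 − 117 = 3°
196 − 117 = 79°
226 − 117 = 109°
235 − 117 = 118°
298 − 117 = 181°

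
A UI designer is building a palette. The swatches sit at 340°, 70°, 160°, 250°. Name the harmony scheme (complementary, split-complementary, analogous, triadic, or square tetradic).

square tetradic

Sort the hues: 70°, 160°, 250°, 340°.
Successive gaps around the wheel: 90°, 90°, 90°, 90°.
Four hues every 90° form a square tetradic scheme.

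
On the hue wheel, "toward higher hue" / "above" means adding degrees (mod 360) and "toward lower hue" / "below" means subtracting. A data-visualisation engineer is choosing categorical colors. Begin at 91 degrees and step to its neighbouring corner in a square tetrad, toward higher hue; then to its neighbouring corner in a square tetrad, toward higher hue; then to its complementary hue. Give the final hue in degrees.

91°

91 + 90 = 181°   (square ↑)
181 + 90 = 271°   (square ↑)
271 + 180 = 451 → 451 − 360 = 91°   (complement)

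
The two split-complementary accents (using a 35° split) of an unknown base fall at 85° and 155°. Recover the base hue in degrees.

300°

The accents sit 35° either side of the complement, so the complement is their short-arc midpoint on the wheel.
Short-arc midpoint of 85° and 155°: 120°.
Base is 180° from the complement: 120 − 180 = -60 → -60 + 360 = 300°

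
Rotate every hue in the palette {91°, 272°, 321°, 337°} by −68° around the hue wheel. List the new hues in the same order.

23°, 204°, 253°, 269°

91 − 68 = 23°
272 − 68 = 204°
321 − 68 = 253°
337 − 68 = 269°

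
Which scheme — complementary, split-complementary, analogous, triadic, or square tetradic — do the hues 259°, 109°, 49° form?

split-complementary

Sort the hues: 49°, 109°, 259°.
Successive gaps around the wheel: 60°, 150°, 150°.
Two 150° gaps and one 60° gap — a base hue opposite a pair of accents 30° either side of its complement — is the split-complementary pattern.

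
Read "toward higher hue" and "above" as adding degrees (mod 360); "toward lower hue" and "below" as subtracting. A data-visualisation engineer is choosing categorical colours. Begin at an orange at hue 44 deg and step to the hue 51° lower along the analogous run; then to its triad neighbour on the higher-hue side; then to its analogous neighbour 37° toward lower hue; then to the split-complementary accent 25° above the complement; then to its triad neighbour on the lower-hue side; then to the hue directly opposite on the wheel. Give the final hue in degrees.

−51° (analog 51° ↓): 44 − 51 = -7 → -7 + 360 = 353°
+120° (triadic ↑): 353 + 120 = 473 → 473 − 360 = 113°
−37° (analog 37° ↓): 113 − 37 = 76°
+205° (split-comp 25° ↑): 76 + 205 = 281°
−120° (triadic ↓): 281 − 120 = 161°
+180° (complement): 161 + 180 = 341°

341°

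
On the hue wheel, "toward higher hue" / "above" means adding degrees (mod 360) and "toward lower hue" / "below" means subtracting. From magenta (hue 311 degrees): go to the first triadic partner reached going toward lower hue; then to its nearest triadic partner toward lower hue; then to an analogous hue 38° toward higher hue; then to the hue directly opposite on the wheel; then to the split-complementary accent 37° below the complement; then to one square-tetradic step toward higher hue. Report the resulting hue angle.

triadic ↓ −120°: 311 − 120 = 191°
triadic ↓ −120°: 191 − 120 = 71°
analog 38° ↑ +38°: 71 + 38 = 109°
complement +180°: 109 + 180 = 289°
split-comp 37° ↓ +143°: 289 + 143 = 432 → 432 − 360 = 72°
square ↑ +90°: 72 + 90 = 162°

162°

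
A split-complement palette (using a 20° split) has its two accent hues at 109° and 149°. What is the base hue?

309°

The accents sit 20° either side of the complement, so the complement is their short-arc midpoint on the wheel.
Short-arc midpoint of 109° and 149°: 129°.
Base is 180° from the complement: 129 − 180 = -51 → -51 + 360 = 309°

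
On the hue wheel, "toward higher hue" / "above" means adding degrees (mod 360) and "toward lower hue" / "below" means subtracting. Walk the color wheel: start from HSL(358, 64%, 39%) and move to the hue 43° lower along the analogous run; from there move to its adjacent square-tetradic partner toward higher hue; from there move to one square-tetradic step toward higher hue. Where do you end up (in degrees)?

135°

358 − 43 = 315°   (analog 43° ↓)
315 + 90 = 405 → 405 − 360 = 45°   (square ↑)
45 + 90 = 135°   (square ↑)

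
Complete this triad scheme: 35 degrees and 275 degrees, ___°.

A triad places three hues 120° apart.
The full set through 35° is {35°, 155°, 275°}.
Given {35°, 275°}, the missing hue is 155°.

155°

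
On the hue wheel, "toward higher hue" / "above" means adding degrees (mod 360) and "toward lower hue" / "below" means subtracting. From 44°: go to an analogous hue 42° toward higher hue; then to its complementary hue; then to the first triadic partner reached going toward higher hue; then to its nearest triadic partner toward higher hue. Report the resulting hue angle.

146°

analog 42° ↑ +42°: 44 + 42 = 86°
complement +180°: 86 + 180 = 266°
triadic ↑ +120°: 266 + 120 = 386 → 386 − 360 = 26°
triadic ↑ +120°: 26 + 120 = 146°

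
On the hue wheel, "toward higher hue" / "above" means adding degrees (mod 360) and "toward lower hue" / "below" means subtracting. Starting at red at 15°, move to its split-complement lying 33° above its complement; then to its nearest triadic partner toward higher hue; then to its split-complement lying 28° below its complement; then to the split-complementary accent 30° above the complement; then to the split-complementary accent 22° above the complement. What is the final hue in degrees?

192°

+213° (split-comp 33° ↑): 15 + 213 = 228°
+120° (triadic ↑): 228 + 120 = 348°
+152° (split-comp 28° ↓): 348 + 152 = 500 → 500 − 360 = 140°
+210° (split-comp 30° ↑): 140 + 210 = 350°
+202° (split-comp 22° ↑): 350 + 202 = 552 → 552 − 360 = 192°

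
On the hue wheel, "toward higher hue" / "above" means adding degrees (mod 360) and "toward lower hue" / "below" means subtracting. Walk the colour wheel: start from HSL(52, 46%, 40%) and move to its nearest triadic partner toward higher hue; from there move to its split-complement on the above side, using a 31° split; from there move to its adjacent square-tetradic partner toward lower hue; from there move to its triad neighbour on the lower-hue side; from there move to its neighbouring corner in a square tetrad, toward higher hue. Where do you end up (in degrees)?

52 + 120 = 172°   (triadic ↑)
172 + 211 = 383 → 383 − 360 = 23°   (split-comp 31° ↑)
23 − 90 = -67 → -67 + 360 = 293°   (square ↓)
293 − 120 = 173°   (triadic ↓)
173 + 90 = 263°   (square ↑)

263°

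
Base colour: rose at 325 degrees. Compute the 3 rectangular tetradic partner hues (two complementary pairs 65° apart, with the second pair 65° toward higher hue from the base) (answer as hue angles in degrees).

30°, 145°, 210°

A rectangular tetradic uses two complementary pairs 65° apart: offsets 0°, 65°, 180°, 245°.
325 + 65 = 390 → 390 − 360 = 30°
325 + 180 = 505 → 505 − 360 = 145°
325 + 245 = 570 → 570 − 360 = 210°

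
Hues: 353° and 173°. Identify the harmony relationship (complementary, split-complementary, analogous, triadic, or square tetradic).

complementary

Sort the hues: 173°, 353°.
Successive gaps around the wheel: 180°, 180°.
Two hues 180° apart are complementary.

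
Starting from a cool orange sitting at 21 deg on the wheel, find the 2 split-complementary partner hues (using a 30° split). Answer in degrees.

171° and 231°

Split-complementary hues sit 30° either side of the complement.
Complement of 21 deg: 21 + 180 = 201°
201 − 30 = 171°
201 + 30 = 231°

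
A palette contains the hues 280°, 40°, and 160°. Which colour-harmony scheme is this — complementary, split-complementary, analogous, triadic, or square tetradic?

triadic

Sort the hues: 40°, 160°, 280°.
Successive gaps around the wheel: 120°, 120°, 120°.
Three hues equally spaced 120° apart form a triad.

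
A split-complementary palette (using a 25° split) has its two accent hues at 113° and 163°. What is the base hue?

318°

The accents sit 25° either side of the complement, so the complement is their short-arc midpoint on the wheel.
Short-arc midpoint of 113° and 163°: 138°.
Base is 180° from the complement: 138 − 180 = -42 → -42 + 360 = 318°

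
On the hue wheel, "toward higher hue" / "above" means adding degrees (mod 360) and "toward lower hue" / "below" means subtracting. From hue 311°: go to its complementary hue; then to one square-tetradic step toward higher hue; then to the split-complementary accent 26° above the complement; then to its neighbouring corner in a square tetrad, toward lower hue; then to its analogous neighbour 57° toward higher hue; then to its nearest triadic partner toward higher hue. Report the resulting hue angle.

154°

311 + 180 = 491 → 491 − 360 = 131°   (complement)
131 + 90 = 221°   (square ↑)
221 + 206 = 427 → 427 − 360 = 67°   (split-comp 26° ↑)
67 − 90 = -23 → -23 + 360 = 337°   (square ↓)
337 + 57 = 394 → 394 − 360 = 34°   (analog 57° ↑)
34 + 120 = 154°   (triadic ↑)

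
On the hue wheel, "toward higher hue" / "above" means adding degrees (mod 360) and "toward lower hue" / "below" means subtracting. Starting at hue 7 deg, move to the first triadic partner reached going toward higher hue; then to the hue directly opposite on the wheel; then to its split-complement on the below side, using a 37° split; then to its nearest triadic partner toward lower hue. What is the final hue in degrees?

+120° (triadic ↑): 7 + 120 = 127°
+180° (complement): 127 + 180 = 307°
+143° (split-comp 37° ↓): 307 + 143 = 450 → 450 − 360 = 90°
−120° (triadic ↓): 90 − 120 = -30 → -30 + 360 = 330°

330°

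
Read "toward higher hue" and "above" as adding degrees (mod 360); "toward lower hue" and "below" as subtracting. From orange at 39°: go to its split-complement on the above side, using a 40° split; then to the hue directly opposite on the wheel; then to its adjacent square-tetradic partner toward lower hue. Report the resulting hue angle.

349°

split-comp 40° ↑ +220°: 39 + 220 = 259°
complement +180°: 259 + 180 = 439 → 439 − 360 = 79°
square ↓ −90°: 79 − 90 = -11 → -11 + 360 = 349°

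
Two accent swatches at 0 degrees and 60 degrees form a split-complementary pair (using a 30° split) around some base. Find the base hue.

The accents sit 30° either side of the complement, so the complement is their short-arc midpoint on the wheel.
Short-arc midpoint of 0° and 60°: 30°.
Base is 180° from the complement: 30 − 180 = -150 → -150 + 360 = 210°

210°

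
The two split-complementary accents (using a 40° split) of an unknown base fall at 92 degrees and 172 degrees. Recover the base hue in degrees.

The accents sit 40° either side of the complement, so the complement is their short-arc midpoint on the wheel.
Short-arc midpoint of 92° and 172°: 132°.
Base is 180° from the complement: 132 − 180 = -48 → -48 + 360 = 312°

312°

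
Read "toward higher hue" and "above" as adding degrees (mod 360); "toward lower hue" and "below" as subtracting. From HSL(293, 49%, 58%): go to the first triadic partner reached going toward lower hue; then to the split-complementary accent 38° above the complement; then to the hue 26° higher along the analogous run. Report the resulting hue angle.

57°

triadic ↓ −120°: 293 − 120 = 173°
split-comp 38° ↑ +218°: 173 + 218 = 391 → 391 − 360 = 31°
analog 26° ↑ +26°: 31 + 26 = 57°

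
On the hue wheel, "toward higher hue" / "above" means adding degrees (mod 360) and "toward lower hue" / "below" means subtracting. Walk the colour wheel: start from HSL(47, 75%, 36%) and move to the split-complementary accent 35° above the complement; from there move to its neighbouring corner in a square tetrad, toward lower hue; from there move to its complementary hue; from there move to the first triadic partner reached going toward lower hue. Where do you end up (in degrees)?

232°

+215° (split-comp 35° ↑): 47 + 215 = 262°
−90° (square ↓): 262 − 90 = 172°
+180° (complement): 172 + 180 = 352°
−120° (triadic ↓): 352 − 120 = 232°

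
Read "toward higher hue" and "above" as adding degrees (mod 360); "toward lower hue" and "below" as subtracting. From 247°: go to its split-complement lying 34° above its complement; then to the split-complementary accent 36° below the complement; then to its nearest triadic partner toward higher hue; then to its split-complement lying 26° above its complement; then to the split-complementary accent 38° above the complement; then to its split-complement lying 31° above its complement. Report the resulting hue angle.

247 + 214 = 461 → 461 − 360 = 101°   (split-comp 34° ↑)
101 + 144 = 245°   (split-comp 36° ↓)
245 + 120 = 365 → 365 − 360 = 5°   (triadic ↑)
5 + 206 = 211°   (split-comp 26° ↑)
211 + 218 = 429 → 429 − 360 = 69°   (split-comp 38° ↑)
69 + 211 = 280°   (split-comp 31° ↑)

280°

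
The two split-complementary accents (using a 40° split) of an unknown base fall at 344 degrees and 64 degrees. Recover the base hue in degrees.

204°

The accents sit 40° either side of the complement, so the complement is their short-arc midpoint on the wheel.
Short-arc midpoint of 344° and 64°: 24°.
Base is 180° from the complement: 24 − 180 = -156 → -156 + 360 = 204°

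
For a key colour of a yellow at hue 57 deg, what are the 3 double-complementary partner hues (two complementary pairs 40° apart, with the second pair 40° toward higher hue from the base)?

A rectangular tetradic uses two complementary pairs 40° apart: offsets 0°, 40°, 180°, 220°.
57 + 40 = 97°
57 + 180 = 237°
57 + 220 = 277°

97°, 237° and 277°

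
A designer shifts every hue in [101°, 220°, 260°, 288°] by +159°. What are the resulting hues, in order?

260°, 19°, 59°, 87°

101 + 159 = 260°
220 + 159 = 379 → 379 − 360 = 19°
260 + 159 = 419 → 419 − 360 = 59°
288 + 159 = 447 → 447 − 360 = 87°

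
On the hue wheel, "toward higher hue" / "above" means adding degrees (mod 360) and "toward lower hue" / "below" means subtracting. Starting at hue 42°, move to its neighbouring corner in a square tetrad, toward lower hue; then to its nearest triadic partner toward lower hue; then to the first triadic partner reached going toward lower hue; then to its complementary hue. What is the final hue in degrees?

42 − 90 = -48 → -48 + 360 = 312°   (square ↓)
312 − 120 = 192°   (triadic ↓)
192 − 120 = 72°   (triadic ↓)
72 + 180 = 252°   (complement)

252°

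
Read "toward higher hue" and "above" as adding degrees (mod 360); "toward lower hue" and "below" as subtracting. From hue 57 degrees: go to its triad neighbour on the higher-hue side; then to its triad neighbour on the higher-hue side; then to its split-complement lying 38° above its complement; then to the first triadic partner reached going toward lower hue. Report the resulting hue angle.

57 + 120 = 177°   (triadic ↑)
177 + 120 = 297°   (triadic ↑)
297 + 218 = 515 → 515 − 360 = 155°   (split-comp 38° ↑)
155 − 120 = 35°   (triadic ↓)

35°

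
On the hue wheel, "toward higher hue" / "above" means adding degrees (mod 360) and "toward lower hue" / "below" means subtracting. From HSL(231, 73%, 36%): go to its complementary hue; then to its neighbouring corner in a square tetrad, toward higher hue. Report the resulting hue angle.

231 + 180 = 411 → 411 − 360 = 51°   (complement)
51 + 90 = 141°   (square ↑)

141°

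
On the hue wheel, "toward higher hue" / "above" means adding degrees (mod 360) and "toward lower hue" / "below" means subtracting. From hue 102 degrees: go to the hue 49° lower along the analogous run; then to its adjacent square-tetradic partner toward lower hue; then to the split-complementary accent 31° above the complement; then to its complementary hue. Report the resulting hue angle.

102 − 49 = 53°   (analog 49° ↓)
53 − 90 = -37 → -37 + 360 = 323°   (square ↓)
323 + 211 = 534 → 534 − 360 = 174°   (split-comp 31° ↑)
174 + 180 = 354°   (complement)

354°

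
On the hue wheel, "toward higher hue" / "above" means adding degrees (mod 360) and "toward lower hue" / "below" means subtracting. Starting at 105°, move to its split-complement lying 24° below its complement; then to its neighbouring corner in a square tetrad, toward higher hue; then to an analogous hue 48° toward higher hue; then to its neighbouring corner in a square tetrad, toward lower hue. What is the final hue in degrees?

309°

+156° (split-comp 24° ↓): 105 + 156 = 261°
+90° (square ↑): 261 + 90 = 351°
+48° (analog 48° ↑): 351 + 48 = 399 → 399 − 360 = 39°
−90° (square ↓): 39 − 90 = -51 → -51 + 360 = 309°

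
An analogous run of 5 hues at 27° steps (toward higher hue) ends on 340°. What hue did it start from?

232°

4 steps of 27° (toward higher hue) give a net shift of +108°.
Start = end − shift: 340 − 108 = 232°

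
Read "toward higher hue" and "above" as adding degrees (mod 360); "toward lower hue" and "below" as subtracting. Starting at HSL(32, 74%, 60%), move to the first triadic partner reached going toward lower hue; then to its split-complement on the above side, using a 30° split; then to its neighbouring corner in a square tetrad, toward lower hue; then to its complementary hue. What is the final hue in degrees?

−120° (triadic ↓): 32 − 120 = -88 → -88 + 360 = 272°
+210° (split-comp 30° ↑): 272 + 210 = 482 → 482 − 360 = 122°
−90° (square ↓): 122 − 90 = 32°
+180° (complement): 32 + 180 = 212°

212°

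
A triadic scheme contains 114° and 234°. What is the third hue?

A triad spaces three hues 120° apart.
The full set is {114°, 234°, 354°}.

354°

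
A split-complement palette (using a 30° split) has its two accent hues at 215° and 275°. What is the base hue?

65°

The accents sit 30° either side of the complement, so the complement is their short-arc midpoint on the wheel.
Short-arc midpoint of 215° and 275°: 245°.
Base is 180° from the complement: 245 − 180 = 65°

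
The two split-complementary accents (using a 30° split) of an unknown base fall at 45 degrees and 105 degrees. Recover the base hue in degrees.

The accents sit 30° either side of the complement, so the complement is their short-arc midpoint on the wheel.
Short-arc midpoint of 45° and 105°: 75°.
Base is 180° from the complement: 75 − 180 = -105 → -105 + 360 = 255°

255°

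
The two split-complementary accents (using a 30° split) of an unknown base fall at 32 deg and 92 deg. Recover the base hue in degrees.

The accents sit 30° either side of the complement, so the complement is their short-arc midpoint on the wheel.
Short-arc midpoint of 32° and 92°: 62°.
Base is 180° from the complement: 62 − 180 = -118 → -118 + 360 = 242°

242°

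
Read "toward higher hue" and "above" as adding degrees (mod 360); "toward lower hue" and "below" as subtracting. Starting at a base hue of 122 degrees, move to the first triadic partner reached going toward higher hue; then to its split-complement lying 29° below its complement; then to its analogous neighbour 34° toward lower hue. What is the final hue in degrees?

359°

122 + 120 = 242°   (triadic ↑)
242 + 151 = 393 → 393 − 360 = 33°   (split-comp 29° ↓)
33 − 34 = -1 → -1 + 360 = 359°   (analog 34° ↓)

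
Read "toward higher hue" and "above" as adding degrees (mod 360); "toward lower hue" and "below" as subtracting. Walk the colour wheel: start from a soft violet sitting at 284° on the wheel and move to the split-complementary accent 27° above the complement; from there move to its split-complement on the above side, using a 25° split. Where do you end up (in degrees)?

336°

+207° (split-comp 27° ↑): 284 + 207 = 491 → 491 − 360 = 131°
+205° (split-comp 25° ↑): 131 + 205 = 336°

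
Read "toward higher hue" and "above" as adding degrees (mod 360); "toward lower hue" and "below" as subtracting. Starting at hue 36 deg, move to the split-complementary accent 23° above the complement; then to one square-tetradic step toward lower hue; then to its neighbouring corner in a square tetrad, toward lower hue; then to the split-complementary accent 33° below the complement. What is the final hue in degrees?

206°

split-comp 23° ↑ +203°: 36 + 203 = 239°
square ↓ −90°: 239 − 90 = 149°
square ↓ −90°: 149 − 90 = 59°
split-comp 33° ↓ +147°: 59 + 147 = 206°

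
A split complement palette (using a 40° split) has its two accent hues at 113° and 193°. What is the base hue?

333°

The accents sit 40° either side of the complement, so the complement is their short-arc midpoint on the wheel.
Short-arc midpoint of 113° and 193°: 153°.
Base is 180° from the complement: 153 − 180 = -27 → -27 + 360 = 333°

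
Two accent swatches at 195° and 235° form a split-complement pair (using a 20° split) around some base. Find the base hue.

The accents sit 20° either side of the complement, so the complement is their short-arc midpoint on the wheel.
Short-arc midpoint of 195° and 235°: 215°.
Base is 180° from the complement: 215 − 180 = 35°

35°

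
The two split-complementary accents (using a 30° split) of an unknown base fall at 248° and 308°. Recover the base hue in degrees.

The accents sit 30° either side of the complement, so the complement is their short-arc midpoint on the wheel.
Short-arc midpoint of 248° and 308°: 278°.
Base is 180° from the complement: 278 − 180 = 98°

98°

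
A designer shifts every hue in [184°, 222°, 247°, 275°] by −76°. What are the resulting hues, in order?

184 − 76 = 108°
222 − 76 = 146°
247 − 76 = 171°
275 − 76 = 199°

108°, 146°, 171°, 199°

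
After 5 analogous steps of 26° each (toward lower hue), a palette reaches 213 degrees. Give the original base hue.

343°

5 steps of 26° (toward lower hue) give a net shift of −130°.
Start = end − shift: 213 + 130 = 343°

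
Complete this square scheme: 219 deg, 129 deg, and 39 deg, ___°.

309°

A square tetradic scheme places four hues every 90°.
The full set through 39° is {39°, 129°, 219°, 309°}.
Given {39°, 129°, 219°}, the missing hue is 309°.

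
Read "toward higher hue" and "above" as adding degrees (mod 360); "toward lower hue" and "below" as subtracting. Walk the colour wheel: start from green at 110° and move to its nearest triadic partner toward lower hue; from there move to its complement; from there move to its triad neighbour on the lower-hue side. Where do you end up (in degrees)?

50°

−120° (triadic ↓): 110 − 120 = -10 → -10 + 360 = 350°
+180° (complement): 350 + 180 = 530 → 530 − 360 = 170°
−120° (triadic ↓): 170 − 120 = 50°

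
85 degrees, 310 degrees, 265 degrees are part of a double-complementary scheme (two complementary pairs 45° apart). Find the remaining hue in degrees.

130°

A rectangular tetradic uses two complementary pairs 45° apart: offsets 0°, 45°, 180°, 225°.
Among {85°, 265°, 310°}, 265° and 85° are a 180° pair.
The remaining hue 310° needs its own complement: 310 + 180 = 490 → 490 − 360 = 130°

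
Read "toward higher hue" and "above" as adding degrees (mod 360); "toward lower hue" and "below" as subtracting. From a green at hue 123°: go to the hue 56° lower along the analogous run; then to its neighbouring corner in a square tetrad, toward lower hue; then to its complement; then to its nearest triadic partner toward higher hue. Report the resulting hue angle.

analog 56° ↓ −56°: 123 − 56 = 67°
square ↓ −90°: 67 − 90 = -23 → -23 + 360 = 337°
complement +180°: 337 + 180 = 517 → 517 − 360 = 157°
triadic ↑ +120°: 157 + 120 = 277°

277°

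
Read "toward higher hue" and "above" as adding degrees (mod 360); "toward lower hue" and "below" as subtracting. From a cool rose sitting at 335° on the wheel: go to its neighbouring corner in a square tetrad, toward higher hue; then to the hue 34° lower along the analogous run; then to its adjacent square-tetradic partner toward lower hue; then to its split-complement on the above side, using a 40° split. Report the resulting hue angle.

335 + 90 = 425 → 425 − 360 = 65°   (square ↑)
65 − 34 = 31°   (analog 34° ↓)
31 − 90 = -59 → -59 + 360 = 301°   (square ↓)
301 + 220 = 521 → 521 − 360 = 161°   (split-comp 40° ↑)

161°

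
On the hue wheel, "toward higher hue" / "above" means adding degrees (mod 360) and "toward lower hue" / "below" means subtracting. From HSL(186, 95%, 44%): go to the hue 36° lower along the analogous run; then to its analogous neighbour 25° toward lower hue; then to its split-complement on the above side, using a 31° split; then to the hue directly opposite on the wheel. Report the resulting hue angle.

156°

−36° (analog 36° ↓): 186 − 36 = 150°
−25° (analog 25° ↓): 150 − 25 = 125°
+211° (split-comp 31° ↑): 125 + 211 = 336°
+180° (complement): 336 + 180 = 516 → 516 − 360 = 156°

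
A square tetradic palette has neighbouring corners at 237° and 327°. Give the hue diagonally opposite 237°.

A square tetradic scheme places four hues 90° apart; opposite corners are 180° apart.
237 + 180 = 417 → 417 − 360 = 57°

57°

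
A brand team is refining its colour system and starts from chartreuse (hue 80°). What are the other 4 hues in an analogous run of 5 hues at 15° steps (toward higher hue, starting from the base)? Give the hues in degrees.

95°, 110°, 125°, 140°

80 + 15 = 95°
80 + 30 = 110°
80 + 45 = 125°
80 + 60 = 140°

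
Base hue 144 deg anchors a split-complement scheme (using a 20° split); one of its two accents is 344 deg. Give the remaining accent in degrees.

304°

Split-complementary hues sit 20° either side of the complement.
Complement of the base 144°: 144 + 180 = 324°
The given accent 344° is 20° one side of 324°; the other accent sits 20° the other side: 324 − 20 = 304°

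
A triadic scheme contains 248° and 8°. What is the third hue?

128°

A triad spaces three hues 120° apart.
The full set is {8°, 128°, 248°}.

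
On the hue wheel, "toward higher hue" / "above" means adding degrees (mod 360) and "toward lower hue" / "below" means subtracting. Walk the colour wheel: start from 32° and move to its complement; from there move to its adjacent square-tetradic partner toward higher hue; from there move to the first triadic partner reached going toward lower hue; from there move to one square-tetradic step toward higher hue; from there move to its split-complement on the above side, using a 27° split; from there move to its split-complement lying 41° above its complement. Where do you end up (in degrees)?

32 + 180 = 212°   (complement)
212 + 90 = 302°   (square ↑)
302 − 120 = 182°   (triadic ↓)
182 + 90 = 272°   (square ↑)
272 + 207 = 479 → 479 − 360 = 119°   (split-comp 27° ↑)
119 + 221 = 340°   (split-comp 41° ↑)

340°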